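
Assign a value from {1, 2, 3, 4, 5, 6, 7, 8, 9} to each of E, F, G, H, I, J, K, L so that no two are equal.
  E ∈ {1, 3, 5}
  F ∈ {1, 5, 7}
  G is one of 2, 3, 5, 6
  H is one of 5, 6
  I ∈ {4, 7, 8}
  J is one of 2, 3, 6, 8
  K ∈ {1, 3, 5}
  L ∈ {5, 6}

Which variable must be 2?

The 8 variables draw from only 8 values {1, 2, 3, 4, 5, 6, 7, 8}, so each is used; only I can be 4, hence I = 4.
The 7 still-open variables draw from only 7 values {1, 2, 3, 5, 6, 7, 8}, so each is used; only F can be 7, hence F = 7.
The 6 still-open variables draw from only 6 values {1, 2, 3, 5, 6, 8}, so each is used; only J can be 8, hence J = 8.
The 5 still-open variables together cover exactly {1, 2, 3, 5, 6} — 5 values for 5 variables — and 2 appears only in G's list, so G = 2.

G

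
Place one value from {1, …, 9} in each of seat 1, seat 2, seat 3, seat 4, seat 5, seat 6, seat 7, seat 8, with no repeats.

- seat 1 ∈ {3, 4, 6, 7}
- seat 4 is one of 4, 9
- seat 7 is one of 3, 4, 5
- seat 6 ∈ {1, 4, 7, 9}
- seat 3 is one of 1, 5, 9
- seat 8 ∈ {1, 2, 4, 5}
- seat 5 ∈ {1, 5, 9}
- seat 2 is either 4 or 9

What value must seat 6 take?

7

The 8 variables together cover exactly {1, 2, 3, 4, 5, 6, 7, 9} — 8 values for 8 variables — and 2 appears only in seat 8's list, so seat 8 = 2.
The 7 still-open variables together cover exactly {1, 3, 4, 5, 6, 7, 9} — 7 values for 7 variables — and 6 appears only in seat 1's list, so seat 1 = 6.
Among the 6 still-open variables, 3 fits only seat 7 (and all 6 values in {1, 3, 4, 5, 7, 9} must be used), so seat 7 = 3.
The 5 still-open variables draw from only 5 values {1, 4, 5, 7, 9}, so each is used; only seat 6 can be 7, hence seat 6 = 7.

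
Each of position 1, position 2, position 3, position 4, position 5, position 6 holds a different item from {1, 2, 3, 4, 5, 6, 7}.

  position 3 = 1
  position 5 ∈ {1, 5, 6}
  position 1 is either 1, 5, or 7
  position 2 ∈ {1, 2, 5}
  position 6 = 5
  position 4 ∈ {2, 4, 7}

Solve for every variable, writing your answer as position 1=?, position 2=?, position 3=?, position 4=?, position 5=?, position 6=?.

position 1=7, position 2=2, position 3=1, position 4=4, position 5=6, position 6=5

position 3's domain is down to {1}, so position 3 = 1. So position 1, position 2, position 5 can't be 1.
That leaves position 6 = 5. So position 1, position 2, position 5 can't be 5.
position 1 must be 7 (only option left). Remove 7 from position 4.
position 2 must be 2 (only option left). Eliminate 2 elsewhere: position 4.
That leaves position 4 = 4.
position 5 must be 6 (only option left).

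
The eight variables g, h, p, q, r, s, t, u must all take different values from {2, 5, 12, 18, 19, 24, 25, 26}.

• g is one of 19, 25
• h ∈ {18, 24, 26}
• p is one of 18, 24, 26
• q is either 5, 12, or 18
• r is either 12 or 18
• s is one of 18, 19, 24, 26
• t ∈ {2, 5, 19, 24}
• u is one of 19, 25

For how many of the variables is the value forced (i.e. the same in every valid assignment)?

The 8 variables together cover exactly {2, 5, 12, 18, 19, 24, 25, 26} — 8 values for 8 variables — and 2 appears only in t's list, so t = 2.
The 7 still-open variables together cover exactly {5, 12, 18, 19, 24, 25, 26} — 7 values for 7 variables — and 5 appears only in q's list, so q = 5.
The 6 still-open variables draw from only 6 values {12, 18, 19, 24, 25, 26}, so each is used; only r can be 12, hence r = 12.
The 2 variables g and u are confined to {19, 25}, which locks those values in; drop them from s.
Determined: q=5, r=12, t=2. The other variables each still have more than one consistent value. That makes 3.

3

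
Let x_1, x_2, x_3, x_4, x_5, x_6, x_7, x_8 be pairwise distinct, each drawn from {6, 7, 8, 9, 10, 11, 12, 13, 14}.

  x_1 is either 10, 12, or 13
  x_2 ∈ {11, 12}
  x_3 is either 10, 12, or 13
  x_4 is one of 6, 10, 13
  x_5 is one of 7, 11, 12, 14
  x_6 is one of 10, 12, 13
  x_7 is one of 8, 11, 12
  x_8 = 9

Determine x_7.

x_8's domain is down to {9}, so x_8 = 9.
x_1, x_3, x_6 between them cover only {10, 12, 13} — a naked triple. Remove those values from x_2, x_4, x_5, x_7.
x_2's domain is down to {11}, so x_2 = 11. So x_5, x_7 can't be 11.
So x_7 = 8.

8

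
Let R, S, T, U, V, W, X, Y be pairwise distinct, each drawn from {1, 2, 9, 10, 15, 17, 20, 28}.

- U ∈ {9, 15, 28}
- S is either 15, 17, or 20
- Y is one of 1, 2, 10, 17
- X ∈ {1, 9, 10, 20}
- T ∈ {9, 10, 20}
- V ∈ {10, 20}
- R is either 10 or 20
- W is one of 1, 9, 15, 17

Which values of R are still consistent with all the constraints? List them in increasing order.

10, 20

The 8 variables draw from only 8 values {1, 2, 9, 10, 15, 17, 20, 28}, so each is used; only Y can be 2, hence Y = 2.
Among the 7 still-open variables, 28 fits only U (and all 7 values in {1, 9, 10, 15, 17, 20, 28} must be used), so U = 28.
The 2 variables R and V are confined to {10, 20}, which locks those values in; drop them from S, T, X.
T must be 9 (only option left). Strike 9 from W, X.
That leaves X = 1. Remove 1 from W.
No further eliminations apply; R can still be any of 10, 20.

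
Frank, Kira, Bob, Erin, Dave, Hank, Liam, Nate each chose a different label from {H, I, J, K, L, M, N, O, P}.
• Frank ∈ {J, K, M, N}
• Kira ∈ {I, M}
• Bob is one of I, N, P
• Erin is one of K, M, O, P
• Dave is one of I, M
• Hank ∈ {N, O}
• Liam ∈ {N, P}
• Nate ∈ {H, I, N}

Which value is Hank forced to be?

O

Among the 8 variables, H fits only Nate (and all 8 values in {H, I, J, K, M, N, O, P} must be used), so Nate = H.
Among the 7 still-open variables, J fits only Frank (and all 7 values in {I, J, K, M, N, O, P} must be used), so Frank = J.
The 6 still-open variables draw from only 6 values {I, K, M, N, O, P}, so each is used; only Erin can be K, hence Erin = K.
The 5 still-open variables draw from only 5 values {I, M, N, O, P}, so each is used; only Hank can be O, hence Hank = O.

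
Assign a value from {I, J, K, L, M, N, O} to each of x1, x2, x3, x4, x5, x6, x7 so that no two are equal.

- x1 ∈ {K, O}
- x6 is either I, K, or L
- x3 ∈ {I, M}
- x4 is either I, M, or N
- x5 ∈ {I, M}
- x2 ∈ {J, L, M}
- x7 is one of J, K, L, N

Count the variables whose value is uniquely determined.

2

Among the 7 variables, O fits only x1 (and all 7 values in {I, J, K, L, M, N, O} must be used), so x1 = O.
x3 and x5 share exactly the 2 values {I, M}; by pigeonhole those values go to them, so strike I, M from x2, x4, x6.
x4 has just one choice, so x4 = N. Remove N from x7.
Determined: x1=O, x4=N. The other variables each still have more than one consistent value. That makes 2.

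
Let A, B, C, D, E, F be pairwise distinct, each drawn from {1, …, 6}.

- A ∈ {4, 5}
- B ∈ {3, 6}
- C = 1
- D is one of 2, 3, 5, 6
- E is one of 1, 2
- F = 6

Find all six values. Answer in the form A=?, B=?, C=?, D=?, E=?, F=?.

C must be 1 (only option left). Remove 1 from E.
That leaves E = 2. Remove 2 from D.
F must be 6 (only option left). Eliminate 6 elsewhere: B, D.
B's domain is down to {3}, so B = 3. Strike 3 from D.
That leaves D = 5. Remove 5 from A.
A's domain is down to {4}, so A = 4.

A=4, B=3, C=1, D=5, E=2, F=6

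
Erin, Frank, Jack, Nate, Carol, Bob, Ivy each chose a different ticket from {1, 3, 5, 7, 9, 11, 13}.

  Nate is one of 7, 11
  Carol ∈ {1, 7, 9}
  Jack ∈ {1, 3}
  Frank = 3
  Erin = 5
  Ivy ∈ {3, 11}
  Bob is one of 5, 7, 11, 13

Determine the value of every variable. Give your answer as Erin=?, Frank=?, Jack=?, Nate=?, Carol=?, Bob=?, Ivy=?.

Erin=5, Frank=3, Jack=1, Nate=7, Carol=9, Bob=13, Ivy=11

Erin must be 5 (only option left). So Bob can't be 5.
Frank must be 3 (only option left). Remove 3 from Jack, Ivy.
Jack's domain is down to {1}, so Jack = 1. Strike 1 from Carol.
That leaves Ivy = 11. Eliminate 11 elsewhere: Nate, Bob.
Nate's domain is down to {7}, so Nate = 7. Eliminate 7 elsewhere: Carol, Bob.
Carol's domain is down to {9}, so Carol = 9.
Bob's domain is down to {13}, so Bob = 13.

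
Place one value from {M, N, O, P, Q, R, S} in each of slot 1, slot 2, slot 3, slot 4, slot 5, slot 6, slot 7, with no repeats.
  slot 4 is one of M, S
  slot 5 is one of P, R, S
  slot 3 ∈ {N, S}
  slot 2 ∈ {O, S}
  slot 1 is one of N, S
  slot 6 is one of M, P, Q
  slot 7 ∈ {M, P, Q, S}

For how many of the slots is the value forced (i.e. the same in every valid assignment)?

Among the 7 variables, O fits only slot 2 (and all 7 values in {M, N, O, P, Q, R, S} must be used), so slot 2 = O.
The 6 still-open variables together cover exactly {M, N, P, Q, R, S} — 6 values for 6 variables — and R appears only in slot 5's list, so slot 5 = R.
The 2 variables slot 1 and slot 3 are confined to {N, S}, which locks those values in; drop them from slot 4, slot 7.
slot 4's domain is down to {M}, so slot 4 = M. Strike M from slot 6, slot 7.
Determined: slot 2=O, slot 4=M, slot 5=R. The other slots each still have more than one consistent value. That makes 3.

3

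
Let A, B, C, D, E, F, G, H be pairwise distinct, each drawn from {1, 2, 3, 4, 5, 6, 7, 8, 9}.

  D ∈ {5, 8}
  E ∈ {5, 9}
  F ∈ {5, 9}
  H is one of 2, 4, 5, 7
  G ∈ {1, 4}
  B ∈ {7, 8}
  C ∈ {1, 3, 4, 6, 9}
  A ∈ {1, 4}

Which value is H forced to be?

A and G share exactly the 2 values {1, 4}; by pigeonhole those values go to them, so strike 1, 4 from C, H.
The 2 variables E and F are confined to {5, 9}, which locks those values in; drop them from C, D, H.
That leaves D = 8. Eliminate 8 elsewhere: B.
B has just one choice, so B = 7. So H can't be 7.
So H = 2.

2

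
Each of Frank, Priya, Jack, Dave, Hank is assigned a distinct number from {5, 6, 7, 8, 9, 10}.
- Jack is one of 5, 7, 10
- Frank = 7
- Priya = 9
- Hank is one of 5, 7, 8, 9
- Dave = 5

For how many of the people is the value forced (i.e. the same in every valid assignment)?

5

Frank's domain is down to {7}, so Frank = 7. Eliminate 7 elsewhere: Jack, Hank.
Priya must be 9 (only option left). Remove 9 from Hank.
Dave must be 5 (only option left). Remove 5 from Jack, Hank.
Hank has just one choice, so Hank = 8.
That leaves Jack = 10.
Every person is fixed: Frank=7, Priya=9, Jack=10, Dave=5, Hank=8. That makes 5.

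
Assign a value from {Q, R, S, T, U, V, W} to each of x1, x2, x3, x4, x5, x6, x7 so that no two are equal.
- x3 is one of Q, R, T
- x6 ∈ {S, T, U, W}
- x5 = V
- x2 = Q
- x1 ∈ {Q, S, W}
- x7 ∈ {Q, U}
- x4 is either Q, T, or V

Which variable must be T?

x2 must be Q (only option left). Eliminate Q elsewhere: x1, x3, x4, x7.
x5 must be V (only option left). Remove V from x4.
So T goes to x4.

x4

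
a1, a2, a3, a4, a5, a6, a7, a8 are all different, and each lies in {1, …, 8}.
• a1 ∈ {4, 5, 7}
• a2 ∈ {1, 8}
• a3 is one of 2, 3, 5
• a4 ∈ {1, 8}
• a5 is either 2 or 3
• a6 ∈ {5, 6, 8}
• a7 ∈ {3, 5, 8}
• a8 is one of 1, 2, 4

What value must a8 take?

The 8 variables draw from only 8 values {1, 2, 3, 4, 5, 6, 7, 8}, so each is used; only a6 can be 6, hence a6 = 6.
Among the 7 still-open variables, 7 fits only a1 (and all 7 values in {1, 2, 3, 4, 5, 7, 8} must be used), so a1 = 7.
The 6 still-open variables together cover exactly {1, 2, 3, 4, 5, 8} — 6 values for 6 variables — and 4 appears only in a8's list, so a8 = 4.

4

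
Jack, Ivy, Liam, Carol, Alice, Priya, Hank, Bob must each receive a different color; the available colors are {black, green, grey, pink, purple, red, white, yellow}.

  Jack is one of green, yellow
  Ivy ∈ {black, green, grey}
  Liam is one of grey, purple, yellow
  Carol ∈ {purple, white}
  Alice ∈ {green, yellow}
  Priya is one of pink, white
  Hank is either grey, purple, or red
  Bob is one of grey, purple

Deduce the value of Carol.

The 8 variables draw from only 8 values {black, green, grey, pink, purple, red, white, yellow}, so each is used; only Ivy can be black, hence Ivy = black.
The 7 still-open variables together cover exactly {green, grey, pink, purple, red, white, yellow} — 7 values for 7 variables — and pink appears only in Priya's list, so Priya = pink.
Among the 6 still-open variables, red fits only Hank (and all 6 values in {green, grey, purple, red, white, yellow} must be used), so Hank = red.
The 5 still-open variables draw from only 5 values {green, grey, purple, white, yellow}, so each is used; only Carol can be white, hence Carol = white.

white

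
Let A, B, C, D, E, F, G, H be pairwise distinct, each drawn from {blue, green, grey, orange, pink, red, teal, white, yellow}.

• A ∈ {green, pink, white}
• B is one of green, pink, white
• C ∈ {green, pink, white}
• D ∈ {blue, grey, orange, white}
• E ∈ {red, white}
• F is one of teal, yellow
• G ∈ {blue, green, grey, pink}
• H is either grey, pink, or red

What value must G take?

blue

A, B, C between them cover only {green, pink, white} — a naked triple. Remove those values from D, E, G, H.
E's domain is down to {red}, so E = red. Eliminate red elsewhere: H.
H has just one choice, so H = grey. Strike grey from D, G.
So G = blue.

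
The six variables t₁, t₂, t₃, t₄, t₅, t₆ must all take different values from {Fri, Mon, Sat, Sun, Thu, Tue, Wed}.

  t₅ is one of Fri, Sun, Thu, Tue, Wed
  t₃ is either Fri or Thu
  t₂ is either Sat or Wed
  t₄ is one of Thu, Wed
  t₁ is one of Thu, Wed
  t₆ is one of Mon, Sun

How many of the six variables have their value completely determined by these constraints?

2

t₁ and t₄ share exactly the 2 values {Thu, Wed}; by pigeonhole those values go to them, so strike Thu, Wed from t₂, t₃, t₅.
t₂ has just one choice, so t₂ = Sat.
t₃ has just one choice, so t₃ = Fri. Eliminate Fri elsewhere: t₅.
Determined: t₂=Sat, t₃=Fri. The other variables each still have more than one consistent value. That makes 2.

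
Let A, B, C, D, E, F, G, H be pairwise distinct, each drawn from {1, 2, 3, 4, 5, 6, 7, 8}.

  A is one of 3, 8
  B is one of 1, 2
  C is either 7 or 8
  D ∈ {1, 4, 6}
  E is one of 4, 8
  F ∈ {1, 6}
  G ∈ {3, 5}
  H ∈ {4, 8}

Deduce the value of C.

The 8 variables together cover exactly {1, 2, 3, 4, 5, 6, 7, 8} — 8 values for 8 variables — and 2 appears only in B's list, so B = 2.
Among the 7 still-open variables, 5 fits only G (and all 7 values in {1, 3, 4, 5, 6, 7, 8} must be used), so G = 5.
The 6 still-open variables draw from only 6 values {1, 3, 4, 6, 7, 8}, so each is used; only A can be 3, hence A = 3.
The 5 still-open variables together cover exactly {1, 4, 6, 7, 8} — 5 values for 5 variables — and 7 appears only in C's list, so C = 7.

7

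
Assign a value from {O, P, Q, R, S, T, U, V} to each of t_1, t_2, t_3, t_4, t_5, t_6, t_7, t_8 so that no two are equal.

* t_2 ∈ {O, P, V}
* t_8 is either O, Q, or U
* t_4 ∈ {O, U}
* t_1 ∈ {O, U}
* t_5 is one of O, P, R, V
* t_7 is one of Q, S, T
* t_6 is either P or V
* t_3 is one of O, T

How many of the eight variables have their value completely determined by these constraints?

4

Among the 8 variables, R fits only t_5 (and all 8 values in {O, P, Q, R, S, T, U, V} must be used), so t_5 = R.
The 7 still-open variables draw from only 7 values {O, P, Q, S, T, U, V}, so each is used; only t_7 can be S, hence t_7 = S.
The 6 still-open variables together cover exactly {O, P, Q, T, U, V} — 6 values for 6 variables — and Q appears only in t_8's list, so t_8 = Q.
The 5 still-open variables draw from only 5 values {O, P, T, U, V}, so each is used; only t_3 can be T, hence t_3 = T.
t_1 and t_4 between them cover only {O, U} — a naked pair. Remove those values from t_2.
Determined: t_3=T, t_5=R, t_7=S, t_8=Q. The other variables each still have more than one consistent value. That makes 4.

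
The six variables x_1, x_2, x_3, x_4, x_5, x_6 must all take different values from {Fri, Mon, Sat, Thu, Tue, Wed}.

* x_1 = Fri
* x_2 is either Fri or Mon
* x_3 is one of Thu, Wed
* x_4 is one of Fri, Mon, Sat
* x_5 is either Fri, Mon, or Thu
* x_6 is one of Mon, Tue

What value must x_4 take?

x_1 must be Fri (only option left). Remove Fri from x_2, x_4, x_5.
x_2's domain is down to {Mon}, so x_2 = Mon. Eliminate Mon elsewhere: x_4, x_5, x_6.
So x_4 = Sat.

Sat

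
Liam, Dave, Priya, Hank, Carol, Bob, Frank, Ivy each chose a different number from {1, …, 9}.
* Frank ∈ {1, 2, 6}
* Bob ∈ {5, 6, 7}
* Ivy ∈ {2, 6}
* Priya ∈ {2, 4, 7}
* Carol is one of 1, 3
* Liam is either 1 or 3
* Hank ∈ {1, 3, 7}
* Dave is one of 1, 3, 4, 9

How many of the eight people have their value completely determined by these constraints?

4

The 8 variables draw from only 8 values {1, 2, 3, 4, 5, 6, 7, 9}, so each is used; only Bob can be 5, hence Bob = 5.
Among the 7 still-open variables, 9 fits only Dave (and all 7 values in {1, 2, 3, 4, 6, 7, 9} must be used), so Dave = 9.
Among the 6 still-open variables, 4 fits only Priya (and all 6 values in {1, 2, 3, 4, 6, 7} must be used), so Priya = 4.
The 5 still-open variables together cover exactly {1, 2, 3, 6, 7} — 5 values for 5 variables — and 7 appears only in Hank's list, so Hank = 7.
The 2 variables Liam and Carol are confined to {1, 3}, which locks those values in; drop them from Frank.
Determined: Dave=9, Priya=4, Hank=7, Bob=5. The other people each still have more than one consistent value. That makes 4.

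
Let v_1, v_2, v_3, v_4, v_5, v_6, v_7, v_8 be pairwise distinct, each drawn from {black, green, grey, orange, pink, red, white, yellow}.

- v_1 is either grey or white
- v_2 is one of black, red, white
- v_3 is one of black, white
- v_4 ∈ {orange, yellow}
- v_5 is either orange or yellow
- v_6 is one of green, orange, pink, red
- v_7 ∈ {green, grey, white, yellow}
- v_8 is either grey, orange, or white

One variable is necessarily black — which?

The 8 variables draw from only 8 values {black, green, grey, orange, pink, red, white, yellow}, so each is used; only v_6 can be pink, hence v_6 = pink.
Among the 7 still-open variables, green fits only v_7 (and all 7 values in {black, green, grey, orange, red, white, yellow} must be used), so v_7 = green.
The 6 still-open variables draw from only 6 values {black, grey, orange, red, white, yellow}, so each is used; only v_2 can be red, hence v_2 = red.
The 5 still-open variables draw from only 5 values {black, grey, orange, white, yellow}, so each is used; only v_3 can be black, hence v_3 = black.

v_3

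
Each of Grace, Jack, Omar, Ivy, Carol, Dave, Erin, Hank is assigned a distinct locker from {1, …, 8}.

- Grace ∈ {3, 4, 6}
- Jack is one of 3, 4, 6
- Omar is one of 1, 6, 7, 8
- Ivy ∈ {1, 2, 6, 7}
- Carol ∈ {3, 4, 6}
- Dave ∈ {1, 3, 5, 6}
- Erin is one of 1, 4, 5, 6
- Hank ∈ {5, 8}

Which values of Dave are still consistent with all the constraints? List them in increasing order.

The 8 variables together cover exactly {1, 2, 3, 4, 5, 6, 7, 8} — 8 values for 8 variables — and 2 appears only in Ivy's list, so Ivy = 2.
The 7 still-open variables together cover exactly {1, 3, 4, 5, 6, 7, 8} — 7 values for 7 variables — and 7 appears only in Omar's list, so Omar = 7.
The 6 still-open variables draw from only 6 values {1, 3, 4, 5, 6, 8}, so each is used; only Hank can be 8, hence Hank = 8.
Grace, Jack, Carol share exactly the 3 values {3, 4, 6}; by pigeonhole those values go to them, so strike 3, 4, 6 from Dave, Erin.
No further eliminations apply; Dave can still be any of 1, 5.

1, 5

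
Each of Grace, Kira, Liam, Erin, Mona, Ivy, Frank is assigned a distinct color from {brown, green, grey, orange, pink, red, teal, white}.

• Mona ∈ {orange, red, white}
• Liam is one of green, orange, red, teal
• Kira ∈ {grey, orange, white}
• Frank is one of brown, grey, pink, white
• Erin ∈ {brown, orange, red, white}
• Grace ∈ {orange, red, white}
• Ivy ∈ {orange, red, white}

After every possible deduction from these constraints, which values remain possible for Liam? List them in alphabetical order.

Grace, Mona, Ivy share exactly the 3 values {orange, red, white}; by pigeonhole those values go to them, so strike orange, red, white from Kira, Liam, Erin, Frank.
Kira must be grey (only option left). Eliminate grey elsewhere: Frank.
Erin's domain is down to {brown}, so Erin = brown. Eliminate brown elsewhere: Frank.
Frank's domain is down to {pink}, so Frank = pink.
No further eliminations apply; Liam can still be any of green, teal.

green, teal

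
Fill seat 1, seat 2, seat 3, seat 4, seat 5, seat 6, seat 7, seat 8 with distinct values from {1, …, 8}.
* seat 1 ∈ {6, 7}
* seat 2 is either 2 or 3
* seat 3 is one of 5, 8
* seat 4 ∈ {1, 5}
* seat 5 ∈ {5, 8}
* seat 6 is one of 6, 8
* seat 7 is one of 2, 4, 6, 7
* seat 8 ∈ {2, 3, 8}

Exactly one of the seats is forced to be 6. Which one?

The 8 variables draw from only 8 values {1, 2, 3, 4, 5, 6, 7, 8}, so each is used; only seat 4 can be 1, hence seat 4 = 1.
Among the 7 still-open variables, 4 fits only seat 7 (and all 7 values in {2, 3, 4, 5, 6, 7, 8} must be used), so seat 7 = 4.
Among the 6 still-open variables, 7 fits only seat 1 (and all 6 values in {2, 3, 5, 6, 7, 8} must be used), so seat 1 = 7.
Among the 5 still-open variables, 6 fits only seat 6 (and all 5 values in {2, 3, 5, 6, 8} must be used), so seat 6 = 6.

seat 6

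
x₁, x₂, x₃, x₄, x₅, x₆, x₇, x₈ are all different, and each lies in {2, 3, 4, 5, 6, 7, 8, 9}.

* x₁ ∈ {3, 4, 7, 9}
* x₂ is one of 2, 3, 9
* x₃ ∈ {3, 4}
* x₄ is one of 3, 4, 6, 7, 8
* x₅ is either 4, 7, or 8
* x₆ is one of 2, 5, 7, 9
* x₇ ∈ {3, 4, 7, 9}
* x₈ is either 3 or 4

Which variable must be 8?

The 8 variables together cover exactly {2, 3, 4, 5, 6, 7, 8, 9} — 8 values for 8 variables — and 5 appears only in x₆'s list, so x₆ = 5.
The 7 still-open variables together cover exactly {2, 3, 4, 6, 7, 8, 9} — 7 values for 7 variables — and 2 appears only in x₂'s list, so x₂ = 2.
The 6 still-open variables together cover exactly {3, 4, 6, 7, 8, 9} — 6 values for 6 variables — and 6 appears only in x₄'s list, so x₄ = 6.
The 5 still-open variables draw from only 5 values {3, 4, 7, 8, 9}, so each is used; only x₅ can be 8, hence x₅ = 8.

x₅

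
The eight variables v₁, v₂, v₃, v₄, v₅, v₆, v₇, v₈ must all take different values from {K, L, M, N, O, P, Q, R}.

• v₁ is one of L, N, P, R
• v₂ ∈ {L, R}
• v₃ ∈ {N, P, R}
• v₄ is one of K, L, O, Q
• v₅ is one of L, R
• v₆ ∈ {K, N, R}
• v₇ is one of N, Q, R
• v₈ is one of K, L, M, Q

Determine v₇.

Q

Among the 8 variables, M fits only v₈ (and all 8 values in {K, L, M, N, O, P, Q, R} must be used), so v₈ = M.
The 7 still-open variables together cover exactly {K, L, N, O, P, Q, R} — 7 values for 7 variables — and O appears only in v₄'s list, so v₄ = O.
Among the 6 still-open variables, K fits only v₆ (and all 6 values in {K, L, N, P, Q, R} must be used), so v₆ = K.
The 5 still-open variables together cover exactly {L, N, P, Q, R} — 5 values for 5 variables — and Q appears only in v₇'s list, so v₇ = Q.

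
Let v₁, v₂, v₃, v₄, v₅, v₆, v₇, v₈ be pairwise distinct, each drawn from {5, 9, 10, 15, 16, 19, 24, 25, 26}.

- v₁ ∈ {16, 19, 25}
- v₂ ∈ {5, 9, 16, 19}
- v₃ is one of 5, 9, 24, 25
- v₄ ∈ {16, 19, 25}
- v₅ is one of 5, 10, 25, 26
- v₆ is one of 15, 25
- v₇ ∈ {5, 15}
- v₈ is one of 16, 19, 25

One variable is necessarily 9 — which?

v₂

v₁, v₄, v₈ between them cover only {16, 19, 25} — a naked triple. Remove those values from v₂, v₃, v₅, v₆.
v₆'s domain is down to {15}, so v₆ = 15. Eliminate 15 elsewhere: v₇.
v₇'s domain is down to {5}, so v₇ = 5. So v₂, v₃, v₅ can't be 5.
So 9 goes to v₂.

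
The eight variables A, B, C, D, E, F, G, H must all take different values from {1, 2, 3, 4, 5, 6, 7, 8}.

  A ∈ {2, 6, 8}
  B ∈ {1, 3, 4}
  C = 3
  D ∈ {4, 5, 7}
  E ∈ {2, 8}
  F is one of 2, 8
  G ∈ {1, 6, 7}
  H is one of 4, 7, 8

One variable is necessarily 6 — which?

A

C must be 3 (only option left). So B can't be 3.
The 7 still-open variables together cover exactly {1, 2, 4, 5, 6, 7, 8} — 7 values for 7 variables — and 5 appears only in D's list, so D = 5.
The 2 variables E and F are confined to {2, 8}, which locks those values in; drop them from A, H.
So 6 goes to A.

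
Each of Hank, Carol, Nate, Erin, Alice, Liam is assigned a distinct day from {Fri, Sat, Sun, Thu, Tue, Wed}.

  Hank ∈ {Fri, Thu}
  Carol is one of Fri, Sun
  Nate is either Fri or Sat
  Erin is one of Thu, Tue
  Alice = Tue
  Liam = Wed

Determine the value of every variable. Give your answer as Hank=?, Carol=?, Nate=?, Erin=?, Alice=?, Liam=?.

Hank=Fri, Carol=Sun, Nate=Sat, Erin=Thu, Alice=Tue, Liam=Wed

Alice has just one choice, so Alice = Tue. Remove Tue from Erin.
Liam has just one choice, so Liam = Wed.
Erin must be Thu (only option left). Remove Thu from Hank.
That leaves Hank = Fri. Eliminate Fri elsewhere: Carol, Nate.
Carol's domain is down to {Sun}, so Carol = Sun.
Nate must be Sat (only option left).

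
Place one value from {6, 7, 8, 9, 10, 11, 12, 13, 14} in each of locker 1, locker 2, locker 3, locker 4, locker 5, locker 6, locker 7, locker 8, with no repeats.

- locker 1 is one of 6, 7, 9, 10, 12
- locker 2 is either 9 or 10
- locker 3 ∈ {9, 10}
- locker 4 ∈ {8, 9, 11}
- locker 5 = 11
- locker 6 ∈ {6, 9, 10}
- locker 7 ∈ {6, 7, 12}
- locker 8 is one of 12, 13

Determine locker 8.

13

locker 5's domain is down to {11}, so locker 5 = 11. Eliminate 11 elsewhere: locker 4.
The 7 still-open variables draw from only 7 values {6, 7, 8, 9, 10, 12, 13}, so each is used; only locker 4 can be 8, hence locker 4 = 8.
The 6 still-open variables draw from only 6 values {6, 7, 9, 10, 12, 13}, so each is used; only locker 8 can be 13, hence locker 8 = 13.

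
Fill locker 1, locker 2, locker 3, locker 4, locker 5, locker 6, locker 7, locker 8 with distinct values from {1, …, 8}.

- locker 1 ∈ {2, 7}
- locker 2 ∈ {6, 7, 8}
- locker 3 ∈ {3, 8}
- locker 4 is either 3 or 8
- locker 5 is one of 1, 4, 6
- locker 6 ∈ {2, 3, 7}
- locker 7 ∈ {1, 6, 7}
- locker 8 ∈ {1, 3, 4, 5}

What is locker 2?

The 8 variables draw from only 8 values {1, 2, 3, 4, 5, 6, 7, 8}, so each is used; only locker 8 can be 5, hence locker 8 = 5.
The 7 still-open variables together cover exactly {1, 2, 3, 4, 6, 7, 8} — 7 values for 7 variables — and 4 appears only in locker 5's list, so locker 5 = 4.
Among the 6 still-open variables, 1 fits only locker 7 (and all 6 values in {1, 2, 3, 6, 7, 8} must be used), so locker 7 = 1.
The 5 still-open variables draw from only 5 values {2, 3, 6, 7, 8}, so each is used; only locker 2 can be 6, hence locker 2 = 6.

6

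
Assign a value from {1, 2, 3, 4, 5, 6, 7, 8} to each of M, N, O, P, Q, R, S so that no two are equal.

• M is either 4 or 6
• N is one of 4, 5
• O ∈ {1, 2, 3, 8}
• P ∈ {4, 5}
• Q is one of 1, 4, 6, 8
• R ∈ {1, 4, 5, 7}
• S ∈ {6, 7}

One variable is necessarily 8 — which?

Q

N and P between them cover only {4, 5} — a naked pair. Remove those values from M, Q, R.
M has just one choice, so M = 6. So Q, S can't be 6.
S has just one choice, so S = 7. So R can't be 7.
R has just one choice, so R = 1. Remove 1 from O, Q.
So 8 goes to Q.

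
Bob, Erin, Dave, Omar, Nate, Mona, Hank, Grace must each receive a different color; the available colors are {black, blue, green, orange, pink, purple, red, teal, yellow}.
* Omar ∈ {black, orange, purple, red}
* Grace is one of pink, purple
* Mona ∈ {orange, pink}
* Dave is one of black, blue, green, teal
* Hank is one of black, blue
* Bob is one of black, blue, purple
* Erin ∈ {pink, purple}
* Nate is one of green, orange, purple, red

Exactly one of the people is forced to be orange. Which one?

The 8 variables draw from only 8 values {black, blue, green, orange, pink, purple, red, teal}, so each is used; only Dave can be teal, hence Dave = teal.
The 7 still-open variables together cover exactly {black, blue, green, orange, pink, purple, red} — 7 values for 7 variables — and green appears only in Nate's list, so Nate = green.
The 6 still-open variables draw from only 6 values {black, blue, orange, pink, purple, red}, so each is used; only Omar can be red, hence Omar = red.
The 5 still-open variables together cover exactly {black, blue, orange, pink, purple} — 5 values for 5 variables — and orange appears only in Mona's list, so Mona = orange.

Mona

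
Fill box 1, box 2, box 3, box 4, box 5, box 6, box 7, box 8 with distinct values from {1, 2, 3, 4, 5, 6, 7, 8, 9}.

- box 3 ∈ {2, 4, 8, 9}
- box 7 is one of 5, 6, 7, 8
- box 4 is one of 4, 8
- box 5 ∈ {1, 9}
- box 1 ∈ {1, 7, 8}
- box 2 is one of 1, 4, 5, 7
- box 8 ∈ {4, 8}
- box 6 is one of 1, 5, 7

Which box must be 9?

The 8 variables draw from only 8 values {1, 2, 4, 5, 6, 7, 8, 9}, so each is used; only box 3 can be 2, hence box 3 = 2.
The 7 still-open variables together cover exactly {1, 4, 5, 6, 7, 8, 9} — 7 values for 7 variables — and 6 appears only in box 7's list, so box 7 = 6.
The 6 still-open variables draw from only 6 values {1, 4, 5, 7, 8, 9}, so each is used; only box 5 can be 9, hence box 5 = 9.

box 5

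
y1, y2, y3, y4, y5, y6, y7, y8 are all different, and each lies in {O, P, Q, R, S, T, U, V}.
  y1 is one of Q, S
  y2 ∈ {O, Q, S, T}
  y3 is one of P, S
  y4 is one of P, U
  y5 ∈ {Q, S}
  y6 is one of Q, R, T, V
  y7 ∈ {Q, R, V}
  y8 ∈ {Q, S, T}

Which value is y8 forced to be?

The 8 variables draw from only 8 values {O, P, Q, R, S, T, U, V}, so each is used; only y2 can be O, hence y2 = O.
The 7 still-open variables together cover exactly {P, Q, R, S, T, U, V} — 7 values for 7 variables — and U appears only in y4's list, so y4 = U.
The 6 still-open variables draw from only 6 values {P, Q, R, S, T, V}, so each is used; only y3 can be P, hence y3 = P.
y1 and y5 between them cover only {Q, S} — a naked pair. Remove those values from y6, y7, y8.
So y8 = T.

T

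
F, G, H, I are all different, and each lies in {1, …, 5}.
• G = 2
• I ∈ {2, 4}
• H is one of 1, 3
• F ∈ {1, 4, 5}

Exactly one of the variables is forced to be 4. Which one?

G has just one choice, so G = 2. Strike 2 from I.
So 4 goes to I.

I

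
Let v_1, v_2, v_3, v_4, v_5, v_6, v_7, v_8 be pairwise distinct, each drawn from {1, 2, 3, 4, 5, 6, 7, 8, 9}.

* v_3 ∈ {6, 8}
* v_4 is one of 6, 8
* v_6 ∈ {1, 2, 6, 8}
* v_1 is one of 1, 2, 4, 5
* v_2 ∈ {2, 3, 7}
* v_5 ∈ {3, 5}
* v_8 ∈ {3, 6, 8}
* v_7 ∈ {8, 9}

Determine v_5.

5

v_3 and v_4 share exactly the 2 values {6, 8}; by pigeonhole those values go to them, so strike 6, 8 from v_6, v_7, v_8.
v_7's domain is down to {9}, so v_7 = 9.
v_8 has just one choice, so v_8 = 3. Remove 3 from v_2, v_5.
So v_5 = 5.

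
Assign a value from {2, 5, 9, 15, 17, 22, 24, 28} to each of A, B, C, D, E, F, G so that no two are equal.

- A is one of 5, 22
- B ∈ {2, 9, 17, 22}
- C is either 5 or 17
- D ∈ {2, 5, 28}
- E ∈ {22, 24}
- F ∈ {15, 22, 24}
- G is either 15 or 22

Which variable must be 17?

C

The 3 variables E, F, G are confined to {15, 22, 24}, which locks those values in; drop them from A, B.
A must be 5 (only option left). Eliminate 5 elsewhere: C, D.
So 17 goes to C.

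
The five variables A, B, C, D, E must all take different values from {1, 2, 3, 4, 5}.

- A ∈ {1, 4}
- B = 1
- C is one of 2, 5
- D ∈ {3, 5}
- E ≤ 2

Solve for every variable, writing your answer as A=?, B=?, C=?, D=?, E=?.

A=4, B=1, C=5, D=3, E=2

B must be 1 (only option left). So A, E can't be 1.
E's domain is down to {2}, so E = 2. Strike 2 from C.
That leaves A = 4.
C must be 5 (only option left). Eliminate 5 elsewhere: D.
D has just one choice, so D = 3.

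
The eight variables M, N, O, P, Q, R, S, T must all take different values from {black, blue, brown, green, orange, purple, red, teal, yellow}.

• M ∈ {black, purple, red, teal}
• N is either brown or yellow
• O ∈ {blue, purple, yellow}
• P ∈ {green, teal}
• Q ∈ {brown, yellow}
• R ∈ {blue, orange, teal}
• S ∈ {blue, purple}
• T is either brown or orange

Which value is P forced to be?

N and Q between them cover only {brown, yellow} — a naked pair. Remove those values from O, T.
T must be orange (only option left). Remove orange from R.
O and S share exactly the 2 values {blue, purple}; by pigeonhole those values go to them, so strike blue, purple from M, R.
R must be teal (only option left). Remove teal from M, P.
So P = green.

green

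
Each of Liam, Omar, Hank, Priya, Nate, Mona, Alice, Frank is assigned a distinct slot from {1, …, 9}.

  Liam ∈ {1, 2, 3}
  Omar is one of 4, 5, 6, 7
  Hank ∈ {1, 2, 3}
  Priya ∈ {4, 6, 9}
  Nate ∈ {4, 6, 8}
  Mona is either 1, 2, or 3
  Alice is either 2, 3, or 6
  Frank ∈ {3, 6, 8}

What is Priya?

Liam, Hank, Mona between them cover only {1, 2, 3} — a naked triple. Remove those values from Alice, Frank.
Alice must be 6 (only option left). Eliminate 6 elsewhere: Omar, Priya, Nate, Frank.
Frank has just one choice, so Frank = 8. Remove 8 from Nate.
Nate has just one choice, so Nate = 4. Remove 4 from Omar, Priya.
So Priya = 9.

9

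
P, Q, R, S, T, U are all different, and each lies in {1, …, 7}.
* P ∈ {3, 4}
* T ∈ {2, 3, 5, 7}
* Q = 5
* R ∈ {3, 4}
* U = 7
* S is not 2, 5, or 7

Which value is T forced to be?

Q has just one choice, so Q = 5. Remove 5 from T.
U's domain is down to {7}, so U = 7. So T can't be 7.
P and R between them cover only {3, 4} — a naked pair. Remove those values from S, T.
So T = 2.

2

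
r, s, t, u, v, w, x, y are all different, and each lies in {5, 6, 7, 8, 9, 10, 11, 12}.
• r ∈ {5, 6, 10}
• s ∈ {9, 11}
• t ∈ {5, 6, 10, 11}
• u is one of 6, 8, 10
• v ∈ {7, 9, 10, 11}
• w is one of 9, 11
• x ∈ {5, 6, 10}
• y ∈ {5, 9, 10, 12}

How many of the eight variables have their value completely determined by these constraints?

3

The 8 variables draw from only 8 values {5, 6, 7, 8, 9, 10, 11, 12}, so each is used; only v can be 7, hence v = 7.
The 7 still-open variables draw from only 7 values {5, 6, 8, 9, 10, 11, 12}, so each is used; only u can be 8, hence u = 8.
The 6 still-open variables together cover exactly {5, 6, 9, 10, 11, 12} — 6 values for 6 variables — and 12 appears only in y's list, so y = 12.
s and w between them cover only {9, 11} — a naked pair. Remove those values from t.
Determined: u=8, v=7, y=12. The other variables each still have more than one consistent value. That makes 3.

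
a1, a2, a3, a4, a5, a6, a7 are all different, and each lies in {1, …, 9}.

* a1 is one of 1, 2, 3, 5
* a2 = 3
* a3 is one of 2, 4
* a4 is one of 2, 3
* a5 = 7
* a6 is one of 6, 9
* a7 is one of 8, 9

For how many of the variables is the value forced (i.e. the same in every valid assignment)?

4

a2 must be 3 (only option left). Strike 3 from a1, a4.
a4's domain is down to {2}, so a4 = 2. Remove 2 from a1, a3.
a5's domain is down to {7}, so a5 = 7.
a3 has just one choice, so a3 = 4.
Determined: a2=3, a3=4, a4=2, a5=7. The other variables each still have more than one consistent value. That makes 4.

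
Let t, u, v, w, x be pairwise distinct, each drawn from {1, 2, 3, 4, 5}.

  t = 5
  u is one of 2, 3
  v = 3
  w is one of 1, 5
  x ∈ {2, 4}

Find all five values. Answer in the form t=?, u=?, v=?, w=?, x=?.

t must be 5 (only option left). Strike 5 from w.
That leaves v = 3. Eliminate 3 elsewhere: u.
w must be 1 (only option left).
u has just one choice, so u = 2. Strike 2 from x.
x must be 4 (only option left).

t=5, u=2, v=3, w=1, x=4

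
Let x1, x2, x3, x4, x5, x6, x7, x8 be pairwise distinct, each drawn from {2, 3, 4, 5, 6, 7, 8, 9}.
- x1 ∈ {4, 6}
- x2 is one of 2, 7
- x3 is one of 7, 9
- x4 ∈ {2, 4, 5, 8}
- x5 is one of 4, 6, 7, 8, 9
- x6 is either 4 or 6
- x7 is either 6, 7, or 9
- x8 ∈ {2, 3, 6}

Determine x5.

8

The 8 variables together cover exactly {2, 3, 4, 5, 6, 7, 8, 9} — 8 values for 8 variables — and 3 appears only in x8's list, so x8 = 3.
The 7 still-open variables together cover exactly {2, 4, 5, 6, 7, 8, 9} — 7 values for 7 variables — and 5 appears only in x4's list, so x4 = 5.
The 6 still-open variables together cover exactly {2, 4, 6, 7, 8, 9} — 6 values for 6 variables — and 2 appears only in x2's list, so x2 = 2.
The 5 still-open variables draw from only 5 values {4, 6, 7, 8, 9}, so each is used; only x5 can be 8, hence x5 = 8.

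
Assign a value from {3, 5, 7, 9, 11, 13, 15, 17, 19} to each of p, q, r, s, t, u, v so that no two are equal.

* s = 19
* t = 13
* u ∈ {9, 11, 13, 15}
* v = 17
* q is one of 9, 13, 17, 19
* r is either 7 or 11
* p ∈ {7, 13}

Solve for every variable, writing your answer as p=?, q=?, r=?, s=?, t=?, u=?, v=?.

p=7, q=9, r=11, s=19, t=13, u=15, v=17

s has just one choice, so s = 19. Strike 19 from q.
That leaves t = 13. So p, q, u can't be 13.
v has just one choice, so v = 17. Strike 17 from q.
That leaves p = 7. Strike 7 from r.
That leaves q = 9. So u can't be 9.
That leaves r = 11. So u can't be 11.
u must be 15 (only option left).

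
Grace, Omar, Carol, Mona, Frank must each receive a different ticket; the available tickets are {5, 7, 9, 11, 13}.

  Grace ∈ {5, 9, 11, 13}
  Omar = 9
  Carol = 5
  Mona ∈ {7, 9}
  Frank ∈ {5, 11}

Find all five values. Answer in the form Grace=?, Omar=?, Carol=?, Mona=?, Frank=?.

Omar must be 9 (only option left). Strike 9 from Grace, Mona.
Carol must be 5 (only option left). So Grace, Frank can't be 5.
Mona's domain is down to {7}, so Mona = 7.
That leaves Frank = 11. Remove 11 from Grace.
Grace must be 13 (only option left).

Grace=13, Omar=9, Carol=5, Mona=7, Frank=11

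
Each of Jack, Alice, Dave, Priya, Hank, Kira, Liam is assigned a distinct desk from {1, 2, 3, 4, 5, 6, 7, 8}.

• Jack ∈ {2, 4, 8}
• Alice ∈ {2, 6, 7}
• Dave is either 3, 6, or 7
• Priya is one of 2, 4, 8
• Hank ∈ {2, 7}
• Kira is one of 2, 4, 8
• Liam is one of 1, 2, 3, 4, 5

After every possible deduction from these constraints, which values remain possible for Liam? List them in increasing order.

1, 5

Jack, Priya, Kira share exactly the 3 values {2, 4, 8}; by pigeonhole those values go to them, so strike 2, 4, 8 from Alice, Hank, Liam.
Hank has just one choice, so Hank = 7. So Alice, Dave can't be 7.
Alice must be 6 (only option left). Eliminate 6 elsewhere: Dave.
Dave has just one choice, so Dave = 3. So Liam can't be 3.
No further eliminations apply; Liam can still be any of 1, 5.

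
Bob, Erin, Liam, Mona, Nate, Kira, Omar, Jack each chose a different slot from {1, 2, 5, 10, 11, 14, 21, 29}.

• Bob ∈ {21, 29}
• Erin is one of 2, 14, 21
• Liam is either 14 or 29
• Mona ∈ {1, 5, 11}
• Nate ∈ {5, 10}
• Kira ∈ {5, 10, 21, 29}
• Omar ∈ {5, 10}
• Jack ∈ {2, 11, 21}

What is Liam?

14

The 8 variables together cover exactly {1, 2, 5, 10, 11, 14, 21, 29} — 8 values for 8 variables — and 1 appears only in Mona's list, so Mona = 1.
Among the 7 still-open variables, 11 fits only Jack (and all 7 values in {2, 5, 10, 11, 14, 21, 29} must be used), so Jack = 11.
Among the 6 still-open variables, 2 fits only Erin (and all 6 values in {2, 5, 10, 14, 21, 29} must be used), so Erin = 2.
Among the 5 still-open variables, 14 fits only Liam (and all 5 values in {5, 10, 14, 21, 29} must be used), so Liam = 14.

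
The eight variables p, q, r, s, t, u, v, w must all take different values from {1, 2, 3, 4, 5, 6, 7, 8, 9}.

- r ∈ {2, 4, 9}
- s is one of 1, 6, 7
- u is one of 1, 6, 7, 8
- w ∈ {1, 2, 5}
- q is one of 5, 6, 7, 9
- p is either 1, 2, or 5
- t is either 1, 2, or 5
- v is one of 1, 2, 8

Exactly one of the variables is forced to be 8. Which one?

v

Among the 8 variables, 4 fits only r (and all 8 values in {1, 2, 4, 5, 6, 7, 8, 9} must be used), so r = 4.
The 7 still-open variables together cover exactly {1, 2, 5, 6, 7, 8, 9} — 7 values for 7 variables — and 9 appears only in q's list, so q = 9.
p, t, w share exactly the 3 values {1, 2, 5}; by pigeonhole those values go to them, so strike 1, 2, 5 from s, u, v.
So 8 goes to v.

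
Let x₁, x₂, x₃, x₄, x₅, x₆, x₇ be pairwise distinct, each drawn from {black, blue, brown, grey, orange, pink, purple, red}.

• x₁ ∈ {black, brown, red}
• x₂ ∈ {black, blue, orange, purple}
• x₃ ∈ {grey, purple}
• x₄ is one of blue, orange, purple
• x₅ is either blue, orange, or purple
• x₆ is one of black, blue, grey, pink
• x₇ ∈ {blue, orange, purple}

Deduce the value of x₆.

pink

x₄, x₅, x₇ between them cover only {blue, orange, purple} — a naked triple. Remove those values from x₂, x₃, x₆.
That leaves x₂ = black. Strike black from x₁, x₆.
That leaves x₃ = grey. So x₆ can't be grey.
So x₆ = pink.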